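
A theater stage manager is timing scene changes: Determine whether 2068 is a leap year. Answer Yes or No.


Year: 2068
Divisible by 4? 2068 / 4 = 517.0 -> Yes
Divisible by 100? 2068 / 100 = 20.68 -> No
Divisible by 4 but not 100, so it IS a leap year

Yes


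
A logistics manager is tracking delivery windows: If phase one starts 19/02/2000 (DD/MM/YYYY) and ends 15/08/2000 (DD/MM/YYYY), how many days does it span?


Start date: 2000-02-19
End date: 2000-08-15
Feb 2000: +11 days
Mar 2000: +31 days
Apr 2000: +30 days
... (4 more months)
Total: 178 days

178


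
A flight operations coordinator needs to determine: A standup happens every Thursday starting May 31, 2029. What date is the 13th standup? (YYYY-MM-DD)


First occurrence: 2029-05-31 (occurrence 1)
Each occurrence is 7 days after the previous.
Occurrence 13 is 12 weeks after the first.
12 weeks = 84 days
2029-05-31 + 84 days = 2029-08-23

2029-08-23


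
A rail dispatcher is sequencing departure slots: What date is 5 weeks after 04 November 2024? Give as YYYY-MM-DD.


Start: 2024-11-04
Weeks to add: 5
Convert to days: 5 x 7 = 35 days
Add 35 days to 2024-11-04
Result: 2024-12-09

2024-12-09


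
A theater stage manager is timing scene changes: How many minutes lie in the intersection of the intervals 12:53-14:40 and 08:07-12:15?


Interval A: [773, 880] minutes from midnight
Interval B: [487, 735] minutes from midnight
Overlap start = max(773, 487) = 773
Overlap end = min(880, 735) = 735
End <= start, so the intervals do not overlap: 0 minutes

0


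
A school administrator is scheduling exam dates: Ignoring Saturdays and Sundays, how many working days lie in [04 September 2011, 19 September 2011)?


Start: 2011-09-04 (Sunday)
End (exclusive): 2011-09-19 (Monday)
Total calendar days: 15
Full weeks: 15 // 7 = 2 -> 10 weekdays
Remaining 1 days starting on Sunday:
  Sun(-) -> 0 weekdays
Total business days: 10 + 0 = 10

10


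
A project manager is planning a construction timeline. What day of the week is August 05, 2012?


Date: 2012-08-05
January 1, 2012 is a Sunday
Day of year: 218
Offset from Jan 1: 217 days
217 mod 7 = 0
Result: Sunday

Sunday


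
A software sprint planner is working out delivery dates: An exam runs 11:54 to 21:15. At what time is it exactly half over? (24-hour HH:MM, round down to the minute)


Start time: 11:54 = 714 minutes from midnight
End time: 21:15 = 1275 minutes from midnight
Sum: 714 + 1275 = 1989
Midpoint: 1989 / 2 = 994 minutes
Convert: 994 / 60 = 16 hours, 34 minutes
Result: 16:34

16:34


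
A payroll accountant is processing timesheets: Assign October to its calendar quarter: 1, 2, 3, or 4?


Month: October (month 10)
Q1: January-March (months 1-3)
Q2: April-June (months 4-6)
Q3: July-September (months 7-9)
Q4: October-December (months 10-12)
Month 10 falls in Q4

4


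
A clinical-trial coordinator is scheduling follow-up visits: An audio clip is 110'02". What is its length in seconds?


Minutes: 110
Seconds: 2
Convert minutes to seconds: 110 x 60 = 6600
Add remaining seconds: 6600 + 2 = 6602

6602


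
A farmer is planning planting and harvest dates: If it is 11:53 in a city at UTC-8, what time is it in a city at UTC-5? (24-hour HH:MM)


Local time: 11:53 at UTC-8 (offset -8h)
Target zone: UTC-5 (offset -5h)
Difference: -5 - (-8) = 3 hours
Calculation: 11 + (3) = 14
Result: 14:53

14:53


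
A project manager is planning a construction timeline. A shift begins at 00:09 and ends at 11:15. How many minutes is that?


Start time: 00:09 = 9 minutes from midnight
End time: 11:15 = 675 minutes from midnight
Difference: 675 - 9 = 666 minutes
That is 11 hours and 6 minutes

666


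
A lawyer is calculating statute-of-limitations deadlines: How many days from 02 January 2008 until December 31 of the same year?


Start: January 02, 2008
End: December 31, 2008
Days left in January: 29
February: 29
March: 31
April: 30
May: 31
... plus remaining months
Sum of remaining months: 335
Total: 29 + 335 = 364

364


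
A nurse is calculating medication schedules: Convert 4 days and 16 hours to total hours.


Days: 4
Extra hours: 16
Hours per day: 24
Days to hours: 4 x 24 = 96
Total: 96 + 16 = 112

112


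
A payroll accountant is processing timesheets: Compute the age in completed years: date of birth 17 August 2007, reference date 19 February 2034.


Birth: 2007-08-17
Reference: 2034-02-19
Year difference: 2034 - 2007 = 27
Has birthday (08-17) occurred by 02-19? No
Birthday not yet reached this year -> subtract 1
Age in full years: 26

26


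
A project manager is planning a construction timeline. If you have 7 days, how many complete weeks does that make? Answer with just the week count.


Total days: 7
Days per week: 7
Division: 7 / 7 = 1 remainder 0
Complete weeks: 1
Remaining days: 0

1


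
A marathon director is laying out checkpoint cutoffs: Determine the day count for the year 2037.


Year: 2037
Check leap year rules:
Divisible by 4? No
2037 is not a leap year
Days: 365

365


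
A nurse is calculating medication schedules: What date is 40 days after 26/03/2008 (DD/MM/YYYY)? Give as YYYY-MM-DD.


Start: 2008-03-26
Adding 40 days
Days remaining in March: 5
After March: 35 days still to add
April 2008: 30 days, 5 remaining
May 2008 has 31 days, need 5
Result: 2008-05-05

2008-05-05


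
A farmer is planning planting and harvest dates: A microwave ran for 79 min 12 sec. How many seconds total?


Minutes: 79
Extra seconds: 12
Seconds per minute: 60
Minutes to seconds: 79 x 60 = 4740
Total: 4740 + 12 = 4752

4752


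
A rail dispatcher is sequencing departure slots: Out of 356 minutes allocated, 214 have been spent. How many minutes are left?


Total budget: 356 minutes
Time used: 214 minutes
Remaining: 356 - 214 = 142 minutes
Percent used: 60.1%
Percent remaining: 39.9%

142


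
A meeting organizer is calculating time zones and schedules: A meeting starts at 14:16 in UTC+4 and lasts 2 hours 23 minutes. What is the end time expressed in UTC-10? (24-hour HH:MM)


Start: 14:16 in UTC+4
Step 1 - add duration:
  minutes: 16 + 23 = 39
  hours: 14 + 2 + 0 = 16
  end in UTC+4: 16:39
Step 2 - convert UTC+4 -> UTC-10:
  offset difference: -10 - (4) = -14 hours
  16 + (-14) = 2 -> mod 24 = 2
Result: 02:39 in UTC-10

02:39


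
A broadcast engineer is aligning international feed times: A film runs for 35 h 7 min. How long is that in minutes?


Hours: 35
Minutes: 7
Convert hours to minutes: 35 x 60 = 2100
Add remaining minutes: 2100 + 7 = 2107

2107


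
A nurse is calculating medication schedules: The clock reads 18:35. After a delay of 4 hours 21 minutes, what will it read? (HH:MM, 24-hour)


Start time: 18:35
Adding: 4 hours 21 minutes
Minutes: 35 + 21 = 56
Hours: 18 + 4 + 0 = 22
Result: 22:56

22:56


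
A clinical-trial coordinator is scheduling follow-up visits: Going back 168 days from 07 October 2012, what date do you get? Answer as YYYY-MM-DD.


Start: 2012-10-07
Subtracting 168 days
Days already passed in October: 7
After going back through October: 161 more days to subtract
September 2012: 30 days, 131 remaining
August 2012: 31 days, 100 remaining
July 2012: 31 days, 69 remaining
June 2012: 30 days, 39 remaining
Result: 2012-04-22

2012-04-22


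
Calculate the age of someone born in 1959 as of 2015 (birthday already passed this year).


Birth year: 1959
Current year: 2015
Age = current year - birth year
Age = 2015 - 1959 = 56

56


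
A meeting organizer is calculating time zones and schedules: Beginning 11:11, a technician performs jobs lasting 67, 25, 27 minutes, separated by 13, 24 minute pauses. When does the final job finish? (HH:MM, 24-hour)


Start: 11:11 = 671 min from midnight
  after task 1 (67 min): 12:18
  after break (13 min): 12:31
  after task 2 (25 min): 12:56
  after break (24 min): 13:20
  after task 3 (27 min): 13:47
Total elapsed: 156 minutes
End time: 13:47

13:47


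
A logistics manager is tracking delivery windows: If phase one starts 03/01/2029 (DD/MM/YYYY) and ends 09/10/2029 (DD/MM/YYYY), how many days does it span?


Start date: 2029-01-03
End date: 2029-10-09
Jan 2029: +29 days
Feb 2029: +28 days
Mar 2029: +31 days
... (7 more months)
Total: 279 days

279


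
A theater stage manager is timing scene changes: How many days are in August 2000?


Month: August
Year: 2000
August is a 31-day month
Total: 31 days

31


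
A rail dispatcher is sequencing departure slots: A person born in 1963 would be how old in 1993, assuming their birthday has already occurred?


Birth year: 1963
Current year: 1993
Age = current year - birth year
Age = 1993 - 1963 = 30

30


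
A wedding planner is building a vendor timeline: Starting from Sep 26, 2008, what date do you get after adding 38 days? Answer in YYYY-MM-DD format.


Start: 2008-09-26
Adding 38 days
Days remaining in September: 4
After September: 34 days still to add
October 2008: 31 days, 3 remaining
November 2008 has 30 days, need 3
Result: 2008-11-03

2008-11-03


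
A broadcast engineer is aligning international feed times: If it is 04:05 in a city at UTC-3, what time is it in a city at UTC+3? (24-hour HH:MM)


Local time: 04:05 at UTC-3 (offset -3h)
Target zone: UTC+3 (offset 3h)
Difference: 3 - (-3) = 6 hours
Calculation: 4 + (6) = 10
Result: 10:05

10:05


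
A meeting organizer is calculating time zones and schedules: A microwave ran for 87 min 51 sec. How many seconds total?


Minutes: 87
Extra seconds: 51
Seconds per minute: 60
Minutes to seconds: 87 x 60 = 5220
Total: 5220 + 51 = 5271

5271


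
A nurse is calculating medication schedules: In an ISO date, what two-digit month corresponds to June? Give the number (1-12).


Calendar month order:
5. May
6. June <--
7. July
June is month number 6

6


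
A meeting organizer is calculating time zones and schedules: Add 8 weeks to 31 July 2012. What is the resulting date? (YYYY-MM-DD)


Start: 2012-07-31
Weeks to add: 8
Convert to days: 8 x 7 = 56 days
Add 56 days to 2012-07-31
Result: 2012-09-25

2012-09-25


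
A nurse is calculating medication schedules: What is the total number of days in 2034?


Year: 2034
Check leap year rules:
Divisible by 4? No
2034 is not a leap year
Days: 365

365


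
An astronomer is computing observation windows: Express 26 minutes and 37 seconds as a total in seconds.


Minutes: 26
Seconds: 37
Convert minutes to seconds: 26 x 60 = 1560
Add remaining seconds: 1560 + 37 = 1597

1597


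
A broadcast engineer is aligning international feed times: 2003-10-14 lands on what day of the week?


Date: 2003-10-14
January 1, 2003 is a Wednesday
Day of year: 287
Offset from Jan 1: 286 days
286 mod 7 = 6
Result: Tuesday

Tuesday


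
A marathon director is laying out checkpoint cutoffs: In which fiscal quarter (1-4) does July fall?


Month: July (month 7)
Q1: January-March (months 1-3)
Q2: April-June (months 4-6)
Q3: July-September (months 7-9)
Q4: October-December (months 10-12)
Month 7 falls in Q3

3


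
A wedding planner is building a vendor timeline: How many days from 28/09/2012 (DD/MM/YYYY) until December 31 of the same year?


Start: September 28, 2012
End: December 31, 2012
Days left in September: 2
October: 31
November: 30
December: 31
Sum of remaining months: 92
Total: 2 + 92 = 94

94


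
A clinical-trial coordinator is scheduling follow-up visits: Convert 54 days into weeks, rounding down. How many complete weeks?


Total days: 54
Days per week: 7
Division: 54 / 7 = 7 remainder 5
Complete weeks: 7
Remaining days: 5

7


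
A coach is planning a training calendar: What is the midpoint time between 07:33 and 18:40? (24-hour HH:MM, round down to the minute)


Start time: 07:33 = 453 minutes from midnight
End time: 18:40 = 1120 minutes from midnight
Sum: 453 + 1120 = 1573
Midpoint: 1573 / 2 = 786 minutes
Convert: 786 / 60 = 13 hours, 6 minutes
Result: 13:06

13:06


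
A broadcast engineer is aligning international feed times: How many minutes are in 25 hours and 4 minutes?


Hours: 25
Extra minutes: 4
Minutes per hour: 60
Hours to minutes: 25 x 60 = 1500
Total: 1500 + 4 = 1504

1504


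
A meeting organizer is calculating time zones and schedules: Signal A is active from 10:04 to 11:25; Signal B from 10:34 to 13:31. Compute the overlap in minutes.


Interval A: [604, 685] minutes from midnight
Interval B: [634, 811] minutes from midnight
Overlap start = max(604, 634) = 634
Overlap end = min(685, 811) = 685
Overlap = 685 - 634 = 51 minutes

51


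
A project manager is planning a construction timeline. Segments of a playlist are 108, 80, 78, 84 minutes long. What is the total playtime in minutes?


Durations: 108, 80, 78, 84
Running sum: 108
+ 80 = 188
+ 78 = 266
+ 84 = 350
Total duration: 350 minutes
That is 5 hours and 50 minutes

350


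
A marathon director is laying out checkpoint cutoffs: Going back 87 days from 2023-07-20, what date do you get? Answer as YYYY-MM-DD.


Start: 2023-07-20
Subtracting 87 days
Days already passed in July: 20
After going back through July: 67 more days to subtract
June 2023: 30 days, 37 remaining
May 2023: 31 days, 6 remaining
April 2023 has 30 days, need 6
Result: 2023-04-24

2023-04-24


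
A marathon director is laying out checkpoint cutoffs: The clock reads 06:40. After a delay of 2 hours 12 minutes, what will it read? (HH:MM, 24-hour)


Start time: 06:40
Adding: 2 hours 12 minutes
Minutes: 40 + 12 = 52
Hours: 6 + 2 + 0 = 8
Result: 08:52

08:52


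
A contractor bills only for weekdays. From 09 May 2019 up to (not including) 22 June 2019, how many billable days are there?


Start: 2019-05-09 (Thursday)
End (exclusive): 2019-06-22 (Saturday)
Total calendar days: 44
Full weeks: 44 // 7 = 6 -> 30 weekdays
Remaining 2 days starting on Thursday:
  Thu(w), Fri(w) -> 2 weekdays
Total business days: 30 + 2 = 32

32


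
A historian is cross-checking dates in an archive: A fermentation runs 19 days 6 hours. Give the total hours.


Days: 19
Extra hours: 6
Hours per day: 24
Days to hours: 19 x 24 = 456
Total: 456 + 6 = 462

462


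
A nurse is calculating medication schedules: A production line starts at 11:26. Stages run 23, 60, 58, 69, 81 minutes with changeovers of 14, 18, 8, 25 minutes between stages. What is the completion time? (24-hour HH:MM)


Start: 11:26 = 686 min from midnight
  after task 1 (23 min): 11:49
  after break (14 min): 12:03
  after task 2 (60 min): 13:03
  after break (18 min): 13:21
  after task 3 (58 min): 14:19
  after break (8 min): 14:27
  after task 4 (69 min): 15:36
  after break (25 min): 16:01
  after task 5 (81 min): 17:22
Total elapsed: 356 minutes
End time: 17:22

17:22


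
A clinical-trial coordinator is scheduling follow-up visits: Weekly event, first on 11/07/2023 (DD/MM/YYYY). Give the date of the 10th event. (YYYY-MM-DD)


First occurrence: 2023-07-11 (occurrence 1)
Each occurrence is 7 days after the previous.
Occurrence 10 is 9 weeks after the first.
9 weeks = 63 days
2023-07-11 + 63 days = 2023-09-12

2023-09-12


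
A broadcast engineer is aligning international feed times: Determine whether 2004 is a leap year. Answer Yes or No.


Year: 2004
Divisible by 4? 2004 / 4 = 501.0 -> Yes
Divisible by 100? 2004 / 100 = 20.04 -> No
Divisible by 4 but not 100, so it IS a leap year

Yes


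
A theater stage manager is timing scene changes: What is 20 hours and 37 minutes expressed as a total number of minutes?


Hours: 20
Minutes: 37
Convert hours to minutes: 20 x 60 = 1200
Add remaining minutes: 1200 + 37 = 1237

1237


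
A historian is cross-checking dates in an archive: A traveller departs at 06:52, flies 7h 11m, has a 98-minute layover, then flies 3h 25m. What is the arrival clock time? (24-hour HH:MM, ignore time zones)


Depart: 06:52
Leg 1: +431 min -> 14:03
Layover: +98 min -> 15:41
Leg 2: +205 min -> 19:06
Total travel: 734 minutes = 12h 14m
Arrival: 19:06

19:06


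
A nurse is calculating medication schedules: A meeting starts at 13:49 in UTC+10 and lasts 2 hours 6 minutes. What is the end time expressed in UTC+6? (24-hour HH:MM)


Start: 13:49 in UTC+10
Step 1 - add duration:
  minutes: 49 + 6 = 55
  hours: 13 + 2 + 0 = 15
  end in UTC+10: 15:55
Step 2 - convert UTC+10 -> UTC+6:
  offset difference: 6 - (10) = -4 hours
  15 + (-4) = 11 -> mod 24 = 11
Result: 11:55 in UTC+6

11:55


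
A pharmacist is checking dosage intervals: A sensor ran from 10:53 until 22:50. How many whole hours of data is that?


Start: 10:53
End: 22:50
Hour difference: 22 - 10 = 12 hours
Minute difference: 50 - 53 = -3 minutes
Total minutes: 717
Complete hours: 717 / 60 = 11 (remainder 57)

11


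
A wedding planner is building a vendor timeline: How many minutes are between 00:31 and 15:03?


Start time: 00:31 = 31 minutes from midnight
End time: 15:03 = 903 minutes from midnight
Difference: 903 - 31 = 872 minutes
That is 14 hours and 32 minutes

872


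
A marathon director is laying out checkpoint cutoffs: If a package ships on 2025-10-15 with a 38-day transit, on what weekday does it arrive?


Start: 2025-10-15 (Wednesday)
Step 1 - find target date: add 38 days
  2025-10-15 + 38 days = 2025-11-22
Step 2 - day of week:
  38 mod 7 = 3
  Wednesday + 3 days -> Saturday
Result: Saturday (2025-11-22)

Saturday


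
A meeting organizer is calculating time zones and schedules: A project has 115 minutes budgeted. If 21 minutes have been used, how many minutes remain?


Total budget: 115 minutes
Time used: 21 minutes
Remaining: 115 - 21 = 94 minutes
Percent used: 18.3%
Percent remaining: 81.7%

94


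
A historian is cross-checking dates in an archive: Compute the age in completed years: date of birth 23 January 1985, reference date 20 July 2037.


Birth: 1985-01-23
Reference: 2037-07-20
Year difference: 2037 - 1985 = 52
Has birthday (01-23) occurred by 07-20? Yes
Age in full years: 52

52


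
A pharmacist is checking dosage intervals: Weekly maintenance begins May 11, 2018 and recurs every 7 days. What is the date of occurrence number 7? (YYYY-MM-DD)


First occurrence: 2018-05-11 (occurrence 1)
Each occurrence is 7 days after the previous.
Occurrence 7 is 6 weeks after the first.
6 weeks = 42 days
2018-05-11 + 42 days = 2018-06-22

2018-06-22


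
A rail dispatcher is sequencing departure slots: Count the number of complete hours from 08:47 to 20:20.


Start: 08:47
End: 20:20
Hour difference: 20 - 8 = 12 hours
Minute difference: 20 - 47 = -27 minutes
Total minutes: 693
Complete hours: 693 / 60 = 11 (remainder 33)

11


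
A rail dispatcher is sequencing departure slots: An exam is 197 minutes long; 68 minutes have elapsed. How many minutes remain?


Total budget: 197 minutes
Time used: 68 minutes
Remaining: 197 - 68 = 129 minutes
Percent used: 34.5%
Percent remaining: 65.5%

129


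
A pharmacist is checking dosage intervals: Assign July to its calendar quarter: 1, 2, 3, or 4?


Month: July (month 7)
Q1: January-March (months 1-3)
Q2: April-June (months 4-6)
Q3: July-September (months 7-9)
Q4: October-December (months 10-12)
Month 7 falls in Q3

3


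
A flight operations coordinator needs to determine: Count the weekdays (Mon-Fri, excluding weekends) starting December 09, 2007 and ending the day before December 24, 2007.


Start: 2007-12-09 (Sunday)
End (exclusive): 2007-12-24 (Monday)
Total calendar days: 15
Full weeks: 15 // 7 = 2 -> 10 weekdays
Remaining 1 days starting on Sunday:
  Sun(-) -> 0 weekdays
Total business days: 10 + 0 = 10

10


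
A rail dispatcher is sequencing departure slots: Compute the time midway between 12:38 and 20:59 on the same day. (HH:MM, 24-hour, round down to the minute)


Start time: 12:38 = 758 minutes from midnight
End time: 20:59 = 1259 minutes from midnight
Sum: 758 + 1259 = 2017
Midpoint: 2017 / 2 = 1008 minutes
Convert: 1008 / 60 = 16 hours, 48 minutes
Result: 16:48

16:48


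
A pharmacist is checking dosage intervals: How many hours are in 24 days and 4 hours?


Days: 24
Extra hours: 4
Hours per day: 24
Days to hours: 24 x 24 = 576
Total: 576 + 4 = 580

580


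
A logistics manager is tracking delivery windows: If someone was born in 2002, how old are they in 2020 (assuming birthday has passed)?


Birth year: 2002
Current year: 2020
Age = current year - birth year
Age = 2020 - 2002 = 18

18


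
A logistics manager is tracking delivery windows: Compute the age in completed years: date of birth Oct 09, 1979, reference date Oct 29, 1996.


Birth: 1979-10-09
Reference: 1996-10-29
Year difference: 1996 - 1979 = 17
Has birthday (10-09) occurred by 10-29? Yes
Age in full years: 17

17


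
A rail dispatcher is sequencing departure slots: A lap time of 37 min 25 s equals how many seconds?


Minutes: 37
Seconds: 25
Convert minutes to seconds: 37 x 60 = 2220
Add remaining seconds: 2220 + 25 = 2245

2245


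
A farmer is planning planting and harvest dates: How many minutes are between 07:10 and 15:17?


Start time: 07:10 = 430 minutes from midnight
End time: 15:17 = 917 minutes from midnight
Difference: 917 - 430 = 487 minutes
That is 8 hours and 7 minutes

487


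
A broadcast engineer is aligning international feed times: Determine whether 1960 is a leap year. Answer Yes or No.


Year: 1960
Divisible by 4? 1960 / 4 = 490.0 -> Yes
Divisible by 100? 1960 / 100 = 19.6 -> No
Divisible by 4 but not 100, so it IS a leap year

Yes


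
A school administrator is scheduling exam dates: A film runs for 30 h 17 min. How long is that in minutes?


Hours: 30
Minutes: 17
Convert hours to minutes: 30 x 60 = 1800
Add remaining minutes: 1800 + 17 = 1817

1817


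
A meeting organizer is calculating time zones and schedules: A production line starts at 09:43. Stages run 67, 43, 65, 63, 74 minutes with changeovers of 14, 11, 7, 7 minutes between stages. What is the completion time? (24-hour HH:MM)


Start: 09:43 = 583 min from midnight
  after task 1 (67 min): 10:50
  after break (14 min): 11:04
  after task 2 (43 min): 11:47
  after break (11 min): 11:58
  after task 3 (65 min): 13:03
  after break (7 min): 13:10
  after task 4 (63 min): 14:13
  after break (7 min): 14:20
  after task 5 (74 min): 15:34
Total elapsed: 351 minutes
End time: 15:34

15:34


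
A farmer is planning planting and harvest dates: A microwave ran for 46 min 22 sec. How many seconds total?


Minutes: 46
Extra seconds: 22
Seconds per minute: 60
Minutes to seconds: 46 x 60 = 2760
Total: 2760 + 22 = 2782

2782


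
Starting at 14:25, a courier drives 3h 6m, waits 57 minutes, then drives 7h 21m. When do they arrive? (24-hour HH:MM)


Depart: 14:25
Leg 1: +186 min -> 17:31
Layover: +57 min -> 18:28
Leg 2: +441 min -> 01:49
Total travel: 684 minutes = 11h 24m
Arrival: 01:49

01:49


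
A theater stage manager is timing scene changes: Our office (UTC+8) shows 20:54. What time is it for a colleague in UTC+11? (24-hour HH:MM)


Local time: 20:54 at UTC+8 (offset 8h)
Target zone: UTC+11 (offset 11h)
Difference: 11 - (8) = 3 hours
Calculation: 20 + (3) = 23
Result: 23:54

23:54


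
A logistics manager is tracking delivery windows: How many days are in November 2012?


Month: November
Year: 2012
November is a 30-day month
Total: 30 days

30


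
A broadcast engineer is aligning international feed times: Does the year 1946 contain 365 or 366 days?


Year: 1946
Check leap year rules:
Divisible by 4? No
1946 is not a leap year
Days: 365

365


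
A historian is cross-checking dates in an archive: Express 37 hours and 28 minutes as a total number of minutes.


Hours: 37
Extra minutes: 28
Minutes per hour: 60
Hours to minutes: 37 x 60 = 2220
Total: 2220 + 28 = 2248

2248


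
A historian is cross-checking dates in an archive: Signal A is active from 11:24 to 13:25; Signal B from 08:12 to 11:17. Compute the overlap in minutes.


Interval A: [684, 805] minutes from midnight
Interval B: [492, 677] minutes from midnight
Overlap start = max(684, 492) = 684
Overlap end = min(805, 677) = 677
End <= start, so the intervals do not overlap: 0 minutes

0


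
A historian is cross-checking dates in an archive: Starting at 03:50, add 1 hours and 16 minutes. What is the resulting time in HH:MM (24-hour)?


Start time: 03:50
Adding: 1 hours 16 minutes
Minutes: 50 + 16 = 66
Minute overflow: 66 >= 60, so carry 1 hour, minutes = 6
Hours: 3 + 1 + 1 = 5
Result: 05:06

05:06


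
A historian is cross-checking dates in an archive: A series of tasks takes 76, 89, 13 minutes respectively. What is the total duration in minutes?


Durations: 76, 89, 13
Running sum: 76
+ 89 = 165
+ 13 = 178
Total duration: 178 minutes
That is 2 hours and 58 minutes

178


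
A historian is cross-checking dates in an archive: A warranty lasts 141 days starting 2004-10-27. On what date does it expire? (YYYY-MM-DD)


Start: 2004-10-27
Adding 141 days
Days remaining in October: 4
After October: 137 days still to add
November 2004: 30 days, 107 remaining
December 2004: 31 days, 76 remaining
January 2005: 31 days, 45 remaining
February 2005: 28 days, 17 remaining
Result: 2005-03-17

2005-03-17


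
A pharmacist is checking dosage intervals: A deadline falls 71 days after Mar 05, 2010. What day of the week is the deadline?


Start: 2010-03-05 (Friday)
Step 1 - find target date: add 71 days
  2010-03-05 + 71 days = 2010-05-15
Step 2 - day of week:
  71 mod 7 = 1
  Friday + 1 days -> Saturday
Result: Saturday (2010-05-15)

Saturday


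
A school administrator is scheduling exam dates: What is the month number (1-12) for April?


Calendar month order:
3. March
4. April <--
5. May
April is month number 4

4


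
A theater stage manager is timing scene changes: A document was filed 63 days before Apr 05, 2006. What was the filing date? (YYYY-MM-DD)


Start: 2006-04-05
Subtracting 63 days
Days already passed in April: 5
After going back through April: 58 more days to subtract
March 2006: 31 days, 27 remaining
February 2006 has 28 days, need 27
Result: 2006-02-01

2006-02-01


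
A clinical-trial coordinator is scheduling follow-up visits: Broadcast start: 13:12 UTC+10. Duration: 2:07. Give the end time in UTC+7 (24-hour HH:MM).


Start: 13:12 in UTC+10
Step 1 - add duration:
  minutes: 12 + 7 = 19
  hours: 13 + 2 + 0 = 15
  end in UTC+10: 15:19
Step 2 - convert UTC+10 -> UTC+7:
  offset difference: 7 - (10) = -3 hours
  15 + (-3) = 12 -> mod 24 = 12
Result: 12:19 in UTC+7

12:19


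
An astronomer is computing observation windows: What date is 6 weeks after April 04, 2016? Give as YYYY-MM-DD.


Start: 2016-04-04
Weeks to add: 6
Convert to days: 6 x 7 = 42 days
Add 42 days to 2016-04-04
Result: 2016-05-16

2016-05-16


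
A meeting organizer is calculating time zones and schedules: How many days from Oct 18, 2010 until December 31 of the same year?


Start: October 18, 2010
End: December 31, 2010
Days left in October: 13
November: 30
December: 31
Sum of remaining months: 61
Total: 13 + 61 = 74

74


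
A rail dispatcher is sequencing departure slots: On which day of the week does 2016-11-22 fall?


Date: 2016-11-22
January 1, 2016 is a Friday
Day of year: 327
Offset from Jan 1: 326 days
326 mod 7 = 4
Result: Tuesday

Tuesday


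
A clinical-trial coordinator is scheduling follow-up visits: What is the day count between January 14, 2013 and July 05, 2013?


Start date: 2013-01-14
End date: 2013-07-05
Jan 2013: +18 days
Feb 2013: +28 days
Mar 2013: +31 days
... (4 more months)
Total: 172 days

172


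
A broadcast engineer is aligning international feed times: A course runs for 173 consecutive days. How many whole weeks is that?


Total days: 173
Days per week: 7
Division: 173 / 7 = 24 remainder 5
Complete weeks: 24
Remaining days: 5

24


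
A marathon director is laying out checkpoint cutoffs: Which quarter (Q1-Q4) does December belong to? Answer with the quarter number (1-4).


Month: December (month 12)
Q1: January-March (months 1-3)
Q2: April-June (months 4-6)
Q3: July-September (months 7-9)
Q4: October-December (months 10-12)
Month 12 falls in Q4

4


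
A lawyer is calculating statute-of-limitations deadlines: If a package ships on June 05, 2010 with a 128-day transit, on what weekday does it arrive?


Start: 2010-06-05 (Saturday)
Step 1 - find target date: add 128 days
  2010-06-05 + 128 days = 2010-10-11
Step 2 - day of week:
  128 mod 7 = 2
  Saturday + 2 days -> Monday
Result: Monday (2010-10-11)

Monday


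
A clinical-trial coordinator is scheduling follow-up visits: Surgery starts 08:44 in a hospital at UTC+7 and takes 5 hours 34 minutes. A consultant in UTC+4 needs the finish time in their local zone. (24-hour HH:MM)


Start: 08:44 in UTC+7
Step 1 - add duration:
  minutes: 44 + 34 = 78 (carry 1h)
  hours: 8 + 5 + 1 = 14
  end in UTC+7: 14:18
Step 2 - convert UTC+7 -> UTC+4:
  offset difference: 4 - (7) = -3 hours
  14 + (-3) = 11 -> mod 24 = 11
Result: 11:18 in UTC+4

11:18


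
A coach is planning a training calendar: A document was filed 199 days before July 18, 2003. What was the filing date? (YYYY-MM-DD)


Start: 2003-07-18
Subtracting 199 days
Days already passed in July: 18
After going back through July: 181 more days to subtract
June 2003: 30 days, 151 remaining
May 2003: 31 days, 120 remaining
April 2003: 30 days, 90 remaining
March 2003: 31 days, 59 remaining
Result: 2002-12-31

2002-12-31


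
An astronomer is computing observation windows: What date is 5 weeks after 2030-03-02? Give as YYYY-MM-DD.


Start: 2030-03-02
Weeks to add: 5
Convert to days: 5 x 7 = 35 days
Add 35 days to 2030-03-02
Result: 2030-04-06

2030-04-06


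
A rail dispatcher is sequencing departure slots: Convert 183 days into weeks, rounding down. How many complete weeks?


Total days: 183
Days per week: 7
Division: 183 / 7 = 26 remainder 1
Complete weeks: 26
Remaining days: 1

26


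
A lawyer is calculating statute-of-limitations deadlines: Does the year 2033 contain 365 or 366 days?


Year: 2033
Check leap year rules:
Divisible by 4? No
2033 is not a leap year
Days: 365

365


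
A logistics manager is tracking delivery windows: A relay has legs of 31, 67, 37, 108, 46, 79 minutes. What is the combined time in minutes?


Durations: 31, 67, 37, 108, 46, 79
Running sum: 31
+ 67 = 98
+ 37 = 135
+ 108 = 243
+ 46 = 289
+ 79 = 368
Total duration: 368 minutes
That is 6 hours and 8 minutes

368


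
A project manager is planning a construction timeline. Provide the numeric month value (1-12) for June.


Calendar month order:
5. May
6. June <--
7. July
June is month number 6

6


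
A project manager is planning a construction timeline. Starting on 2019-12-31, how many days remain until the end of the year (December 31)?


Start: December 31, 2019
End: December 31, 2019
Days left in December: 0
Total: 0 days

0


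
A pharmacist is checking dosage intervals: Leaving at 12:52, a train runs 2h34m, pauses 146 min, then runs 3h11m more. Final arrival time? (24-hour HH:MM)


Depart: 12:52
Leg 1: +154 min -> 15:26
Layover: +146 min -> 17:52
Leg 2: +191 min -> 21:03
Total travel: 491 minutes = 8h 11m
Arrival: 21:03

21:03


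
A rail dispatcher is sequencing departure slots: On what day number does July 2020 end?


Month: July
Year: 2020
July is a 31-day month
Total: 31 days

31


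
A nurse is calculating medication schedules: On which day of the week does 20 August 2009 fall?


Date: 2009-08-20
January 1, 2009 is a Thursday
Day of year: 232
Offset from Jan 1: 231 days
231 mod 7 = 0
Result: Thursday

Thursday


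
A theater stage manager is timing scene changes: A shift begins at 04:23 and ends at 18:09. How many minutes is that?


Start time: 04:23 = 263 minutes from midnight
End time: 18:09 = 1089 minutes from midnight
Difference: 1089 - 263 = 826 minutes
That is 13 hours and 46 minutes

826


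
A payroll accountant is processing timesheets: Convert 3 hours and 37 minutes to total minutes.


Hours: 3
Minutes: 37
Convert hours to minutes: 3 x 60 = 180
Add remaining minutes: 180 + 37 = 217

217


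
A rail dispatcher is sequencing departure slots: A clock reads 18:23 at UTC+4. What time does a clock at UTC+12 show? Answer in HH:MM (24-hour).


Local time: 18:23 at UTC+4 (offset 4h)
Target zone: UTC+12 (offset 12h)
Difference: 12 - (4) = 8 hours
Calculation: 18 + (8) = 26
Wraparound: (26) mod 24 = 2
Result: 02:23

02:23


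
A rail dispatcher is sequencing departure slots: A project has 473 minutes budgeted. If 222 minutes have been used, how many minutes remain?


Total budget: 473 minutes
Time used: 222 minutes
Remaining: 473 - 222 = 251 minutes
Percent used: 46.9%
Percent remaining: 53.1%

251


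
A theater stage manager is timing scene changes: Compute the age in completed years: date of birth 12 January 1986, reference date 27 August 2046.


Birth: 1986-01-12
Reference: 2046-08-27
Year difference: 2046 - 1986 = 60
Has birthday (01-12) occurred by 08-27? Yes
Age in full years: 60

60


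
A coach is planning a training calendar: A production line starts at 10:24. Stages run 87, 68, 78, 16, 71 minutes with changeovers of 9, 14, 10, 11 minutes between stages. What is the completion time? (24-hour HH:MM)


Start: 10:24 = 624 min from midnight
  after task 1 (87 min): 11:51
  after break (9 min): 12:00
  after task 2 (68 min): 13:08
  after break (14 min): 13:22
  after task 3 (78 min): 14:40
  after break (10 min): 14:50
  after task 4 (16 min): 15:06
  after break (11 min): 15:17
  after task 5 (71 min): 16:28
Total elapsed: 364 minutes
End time: 16:28

16:28


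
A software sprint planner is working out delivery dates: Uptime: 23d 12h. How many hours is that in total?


Days: 23
Extra hours: 12
Hours per day: 24
Days to hours: 23 x 24 = 552
Total: 552 + 12 = 564

564


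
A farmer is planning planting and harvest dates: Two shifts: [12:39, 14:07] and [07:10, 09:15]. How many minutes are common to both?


Interval A: [759, 847] minutes from midnight
Interval B: [430, 555] minutes from midnight
Overlap start = max(759, 430) = 759
Overlap end = min(847, 555) = 555
End <= start, so the intervals do not overlap: 0 minutes

0


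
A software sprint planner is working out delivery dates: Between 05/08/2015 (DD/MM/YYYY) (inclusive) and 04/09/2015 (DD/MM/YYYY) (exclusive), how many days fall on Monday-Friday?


Start: 2015-08-05 (Wednesday)
End (exclusive): 2015-09-04 (Friday)
Total calendar days: 30
Full weeks: 30 // 7 = 4 -> 20 weekdays
Remaining 2 days starting on Wednesday:
  Wed(w), Thu(w) -> 2 weekdays
Total business days: 20 + 2 = 22

22


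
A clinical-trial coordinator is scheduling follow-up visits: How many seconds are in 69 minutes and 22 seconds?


Minutes: 69
Seconds: 22
Convert minutes to seconds: 69 x 60 = 4140
Add remaining seconds: 4140 + 22 = 4162

4162


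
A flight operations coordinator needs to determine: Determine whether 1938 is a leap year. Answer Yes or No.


Year: 1938
Divisible by 4? 1938 / 4 = 484.5 -> No
Not divisible by 4, so NOT a leap year

No


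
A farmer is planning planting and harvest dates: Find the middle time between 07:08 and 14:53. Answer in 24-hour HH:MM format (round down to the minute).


Start time: 07:08 = 428 minutes from midnight
End time: 14:53 = 893 minutes from midnight
Sum: 428 + 893 = 1321
Midpoint: 1321 / 2 = 660 minutes
Convert: 660 / 60 = 11 hours, 0 minutes
Result: 11:00

11:00


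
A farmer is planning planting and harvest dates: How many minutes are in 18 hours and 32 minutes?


Hours: 18
Extra minutes: 32
Minutes per hour: 60
Hours to minutes: 18 x 60 = 1080
Total: 1080 + 32 = 1112

1112


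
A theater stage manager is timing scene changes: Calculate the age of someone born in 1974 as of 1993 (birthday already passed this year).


Birth year: 1974
Current year: 1993
Age = current year - birth year
Age = 1993 - 1974 = 19

19


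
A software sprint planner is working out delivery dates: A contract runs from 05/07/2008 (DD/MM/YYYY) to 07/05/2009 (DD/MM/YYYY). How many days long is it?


Start date: 2008-07-05
End date: 2009-05-07
Jul 2008: +27 days
Aug 2008: +31 days
Sep 2008: +30 days
... (8 more months)
Total: 306 days

306


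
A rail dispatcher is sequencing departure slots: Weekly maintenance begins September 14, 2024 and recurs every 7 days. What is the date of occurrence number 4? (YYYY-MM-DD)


First occurrence: 2024-09-14 (occurrence 1)
Each occurrence is 7 days after the previous.
Occurrence 4 is 3 weeks after the first.
3 weeks = 21 days
2024-09-14 + 21 days = 2024-10-05

2024-10-05


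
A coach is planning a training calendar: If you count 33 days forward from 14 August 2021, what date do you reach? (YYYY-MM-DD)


Start: 2021-08-14
Adding 33 days
Days remaining in August: 17
After August: 16 days still to add
September 2021 has 30 days, need 16
Result: 2021-09-16

2021-09-16


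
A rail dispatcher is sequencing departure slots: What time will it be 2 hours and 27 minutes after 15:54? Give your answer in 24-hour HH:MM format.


Start time: 15:54
Adding: 2 hours 27 minutes
Minutes: 54 + 27 = 81
Minute overflow: 81 >= 60, so carry 1 hour, minutes = 21
Hours: 15 + 2 + 1 = 18
Result: 18:21

18:21


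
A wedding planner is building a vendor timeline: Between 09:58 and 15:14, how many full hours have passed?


Start: 09:58
End: 15:14
Hour difference: 15 - 9 = 6 hours
Minute difference: 14 - 58 = -44 minutes
Total minutes: 316
Complete hours: 316 / 60 = 5 (remainder 16)

5


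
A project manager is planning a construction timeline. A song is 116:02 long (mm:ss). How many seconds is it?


Minutes: 116
Extra seconds: 2
Seconds per minute: 60
Minutes to seconds: 116 x 60 = 6960
Total: 6960 + 2 = 6962

6962


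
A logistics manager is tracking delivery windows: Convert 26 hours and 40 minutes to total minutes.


Hours: 26
Extra minutes: 40
Minutes per hour: 60
Hours to minutes: 26 x 60 = 1560
Total: 1560 + 40 = 1600

1600


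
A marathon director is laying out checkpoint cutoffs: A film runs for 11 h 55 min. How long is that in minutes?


Hours: 11
Minutes: 55
Convert hours to minutes: 11 x 60 = 660
Add remaining minutes: 660 + 55 = 715

715


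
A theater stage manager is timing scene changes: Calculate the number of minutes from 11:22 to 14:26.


Start time: 11:22 = 682 minutes from midnight
End time: 14:26 = 866 minutes from midnight
Difference: 866 - 682 = 184 minutes
That is 3 hours and 4 minutes

184


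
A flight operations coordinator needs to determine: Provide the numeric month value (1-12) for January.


Calendar month order:
1. January <--
2. February
January is month number 1

1


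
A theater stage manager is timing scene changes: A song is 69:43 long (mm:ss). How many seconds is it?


Minutes: 69
Extra seconds: 43
Seconds per minute: 60
Minutes to seconds: 69 x 60 = 4140
Total: 4140 + 43 = 4183

4183


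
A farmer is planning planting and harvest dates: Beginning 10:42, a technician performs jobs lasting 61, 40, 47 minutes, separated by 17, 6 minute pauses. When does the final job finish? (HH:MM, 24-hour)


Start: 10:42 = 642 min from midnight
  after task 1 (61 min): 11:43
  after break (17 min): 12:00
  after task 2 (40 min): 12:40
  after break (6 min): 12:46
  after task 3 (47 min): 13:33
Total elapsed: 171 minutes
End time: 13:33

13:33


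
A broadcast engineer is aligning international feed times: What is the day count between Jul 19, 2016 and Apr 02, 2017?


Start date: 2016-07-19
End date: 2017-04-02
Jul 2016: +13 days
Aug 2016: +31 days
Sep 2016: +30 days
... (7 more months)
Total: 257 days

257


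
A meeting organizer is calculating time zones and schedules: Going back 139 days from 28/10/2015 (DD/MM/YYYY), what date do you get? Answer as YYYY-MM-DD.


Start: 2015-10-28
Subtracting 139 days
Days already passed in October: 28
After going back through October: 111 more days to subtract
September 2015: 30 days, 81 remaining
August 2015: 31 days, 50 remaining
July 2015: 31 days, 19 remaining
June 2015 has 30 days, need 19
Result: 2015-06-11

2015-06-11
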